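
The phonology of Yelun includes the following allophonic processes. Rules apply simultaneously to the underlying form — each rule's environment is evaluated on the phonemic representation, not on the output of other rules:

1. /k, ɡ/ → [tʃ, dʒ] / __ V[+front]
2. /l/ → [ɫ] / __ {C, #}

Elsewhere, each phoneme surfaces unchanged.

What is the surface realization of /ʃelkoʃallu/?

[ʃeɫkoʃaɫlu]

/ʃ/ stays [ʃ].
/e/ (between /ʃ/ and /l/) is unaffected → [e].
/l/ (between /e/ and /k/): word-finally or immediately before a consonant, so rule 2 applies → [ɫ].
/k/ — between /l/ and /o/; rule 1 does not apply here → [k].
/o/ (between /k/ and /ʃ/): no rule targets it → [o].
/ʃ/ — not in any rule's target class → [ʃ].
/a/ — not in any rule's target class → [a].
/l/ (between /a/ and /l/) occurs word-finally or immediately before a consonant → [ɫ] by rule 2.
/l/ (between /l/ and /u/) is in the target of rule 2 but the environment (word-finally or immediately before a consonant) is not met → [l].
/u/ — not in any rule's target class → [u].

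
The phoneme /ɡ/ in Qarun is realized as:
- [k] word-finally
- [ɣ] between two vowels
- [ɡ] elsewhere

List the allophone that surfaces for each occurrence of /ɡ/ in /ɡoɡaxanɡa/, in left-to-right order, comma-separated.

[ɡ], [ɣ], [ɡ]

Occurrence 1 (position 1): no conditioning environment matches → elsewhere allophone [ɡ].
Occurrence 2 (position 3): between two vowels → [ɣ].
Occurrence 3 (position 8): no conditioning environment matches → elsewhere allophone [ɡ].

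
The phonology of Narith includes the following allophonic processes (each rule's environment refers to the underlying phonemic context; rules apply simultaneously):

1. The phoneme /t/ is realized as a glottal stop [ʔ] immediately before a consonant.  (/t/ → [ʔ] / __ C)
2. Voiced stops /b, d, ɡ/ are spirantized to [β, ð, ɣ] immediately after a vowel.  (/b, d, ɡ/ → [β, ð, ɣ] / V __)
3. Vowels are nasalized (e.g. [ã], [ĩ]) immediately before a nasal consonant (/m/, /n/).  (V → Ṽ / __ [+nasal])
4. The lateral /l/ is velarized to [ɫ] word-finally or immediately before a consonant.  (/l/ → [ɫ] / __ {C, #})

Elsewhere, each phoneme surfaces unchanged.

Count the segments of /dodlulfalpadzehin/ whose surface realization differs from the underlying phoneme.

Segments that undergo a rule: /d/ → [ð] (rule 2); /l/ → [ɫ] (rule 4); /l/ → [ɫ] (rule 4); /d/ → [ð] (rule 2); /i/ → [ĩ] (rule 3).
All other segments surface unchanged.

5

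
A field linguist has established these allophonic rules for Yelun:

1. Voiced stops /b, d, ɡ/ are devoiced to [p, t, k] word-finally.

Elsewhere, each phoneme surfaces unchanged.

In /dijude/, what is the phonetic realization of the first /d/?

/d/ (word-initial) is in the target of rule 1 but the environment (word-finally) is not met → [d].

[d]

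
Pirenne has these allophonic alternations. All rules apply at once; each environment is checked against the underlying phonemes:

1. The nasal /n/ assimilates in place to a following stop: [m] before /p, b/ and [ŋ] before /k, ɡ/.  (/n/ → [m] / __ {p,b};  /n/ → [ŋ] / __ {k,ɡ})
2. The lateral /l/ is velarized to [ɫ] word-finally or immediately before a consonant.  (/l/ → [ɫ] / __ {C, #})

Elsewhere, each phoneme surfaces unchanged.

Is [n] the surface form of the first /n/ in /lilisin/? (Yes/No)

/n/ (word-final) is in the target of rule 1 but the environment (before a labial or velar stop) is not met → [n].
The actual realization is [n], which matches [n].

Yes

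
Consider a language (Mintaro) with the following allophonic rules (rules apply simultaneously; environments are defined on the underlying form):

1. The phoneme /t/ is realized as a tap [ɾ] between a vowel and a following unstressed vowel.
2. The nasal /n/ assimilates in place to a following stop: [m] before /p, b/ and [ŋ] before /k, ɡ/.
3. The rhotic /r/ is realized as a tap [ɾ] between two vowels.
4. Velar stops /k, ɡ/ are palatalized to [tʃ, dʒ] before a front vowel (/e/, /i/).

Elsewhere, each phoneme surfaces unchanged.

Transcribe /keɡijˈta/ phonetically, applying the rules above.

Rule 4 applies to /k/ (word-initial: before a front vowel) → [tʃ].
Rule 4 applies to /ɡ/ (between /e/ and /i/: before a front vowel) → [dʒ].
/t/ — between /j/ and /a/; rule 1 does not apply here → [t].

[tʃedʒijˈta]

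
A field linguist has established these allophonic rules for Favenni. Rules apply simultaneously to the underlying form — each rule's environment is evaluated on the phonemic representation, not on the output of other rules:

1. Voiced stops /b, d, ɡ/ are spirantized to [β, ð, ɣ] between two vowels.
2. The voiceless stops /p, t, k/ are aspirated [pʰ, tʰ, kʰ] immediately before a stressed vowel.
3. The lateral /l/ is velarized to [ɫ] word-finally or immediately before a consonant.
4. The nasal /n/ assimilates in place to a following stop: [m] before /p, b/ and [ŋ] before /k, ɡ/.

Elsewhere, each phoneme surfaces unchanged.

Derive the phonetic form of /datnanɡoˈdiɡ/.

/d/ (word-initial): rule 1 targets it, but not between two vowels → unchanged [d].
/a/ — not in any rule's target class → [a].
/t/ — between /a/ and /n/; rule 2 does not apply here → [t].
/n/ — between /t/ and /a/; rule 4 does not apply here → [n].
/a/ stays [a].
/n/ meets the environment for rule 4 (before a labial or velar stop) → [ŋ].
/ɡ/ — between /n/ and /o/; rule 1 does not apply here → [ɡ].
/o/ — not in any rule's target class → [o].
/d/ (between /o/ and /i/): between two vowels, so rule 1 applies → [ð].
/i/ — not in any rule's target class → [i].
/ɡ/ — word-final; rule 1 does not apply here → [ɡ].

[datnaŋɡoˈðiɡ]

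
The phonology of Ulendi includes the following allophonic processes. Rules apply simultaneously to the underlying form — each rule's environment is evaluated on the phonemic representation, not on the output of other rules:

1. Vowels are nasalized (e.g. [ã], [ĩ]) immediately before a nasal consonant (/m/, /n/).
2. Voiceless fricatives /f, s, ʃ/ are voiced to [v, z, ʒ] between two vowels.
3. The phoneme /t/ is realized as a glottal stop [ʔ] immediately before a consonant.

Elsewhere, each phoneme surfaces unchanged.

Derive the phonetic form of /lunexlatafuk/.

/l/ stays [l].
/u/ — between /l/ and /n/, before a nasal consonant — surfaces as [ũ] (rule 1).
/n/ stays [n].
/e/ (between /n/ and /x/) is in the target of rule 1 but the environment (before a nasal consonant) is not met → [e].
/x/ — not in any rule's target class → [x].
/l/ stays [l].
/a/ (between /l/ and /t/): rule 1 targets it, but not before a nasal consonant → unchanged [a].
/t/ (between /a/ and /a/): rule 3 targets it, but not immediately before a consonant → unchanged [t].
/a/ (between /t/ and /f/) fails the environment for rule 1, so it stays [a].
Rule 2 applies to /f/ (between /a/ and /u/: between two vowels) → [v].
/u/ (between /f/ and /k/): rule 1 targets it, but not before a nasal consonant → unchanged [u].
/k/ (word-final): no rule targets it → [k].

[lũnexlatavuk]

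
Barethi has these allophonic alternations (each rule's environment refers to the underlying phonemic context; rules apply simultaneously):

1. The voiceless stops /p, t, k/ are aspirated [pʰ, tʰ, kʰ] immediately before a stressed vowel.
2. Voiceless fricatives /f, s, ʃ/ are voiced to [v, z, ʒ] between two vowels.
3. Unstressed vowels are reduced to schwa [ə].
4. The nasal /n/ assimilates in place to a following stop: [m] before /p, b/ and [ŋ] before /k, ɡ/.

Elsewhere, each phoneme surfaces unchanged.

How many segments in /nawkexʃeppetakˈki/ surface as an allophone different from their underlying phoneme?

6

Segments that undergo a rule: /a/ → [ə] (rule 3); /e/ → [ə] (rule 3); /e/ → [ə] (rule 3); /e/ → [ə] (rule 3); /a/ → [ə] (rule 3); /k/ → [kʰ] (rule 1).
All other segments surface unchanged.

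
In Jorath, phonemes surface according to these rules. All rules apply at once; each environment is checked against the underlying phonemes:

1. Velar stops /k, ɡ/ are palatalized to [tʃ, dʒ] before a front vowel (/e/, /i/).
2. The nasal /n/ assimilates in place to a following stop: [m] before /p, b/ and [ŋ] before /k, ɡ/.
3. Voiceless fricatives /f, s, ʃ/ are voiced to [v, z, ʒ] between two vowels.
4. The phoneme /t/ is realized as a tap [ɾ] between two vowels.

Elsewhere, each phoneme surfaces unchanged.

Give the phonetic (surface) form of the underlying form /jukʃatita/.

/j/ — not in any rule's target class → [j].
/u/ — not in any rule's target class → [u].
/k/ (between /u/ and /ʃ/): rule 1 targets it, but not before a front vowel → unchanged [k].
/ʃ/ (between /k/ and /a/) fails the environment for rule 3, so it stays [ʃ].
/a/ stays [a].
Rule 4 applies to /t/ (between /a/ and /i/: between two vowels) → [ɾ].
/i/ stays [i].
/t/ — between /i/ and /a/, between two vowels — surfaces as [ɾ] (rule 4).
/a/ stays [a].

[jukʃaɾiɾa]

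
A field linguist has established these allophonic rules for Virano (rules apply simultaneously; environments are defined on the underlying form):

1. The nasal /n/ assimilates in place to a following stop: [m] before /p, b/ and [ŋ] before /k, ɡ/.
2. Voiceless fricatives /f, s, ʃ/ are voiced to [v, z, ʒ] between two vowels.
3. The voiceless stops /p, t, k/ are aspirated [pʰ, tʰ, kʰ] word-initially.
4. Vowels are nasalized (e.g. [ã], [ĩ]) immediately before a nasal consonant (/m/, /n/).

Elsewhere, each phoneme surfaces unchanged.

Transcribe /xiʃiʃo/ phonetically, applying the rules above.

/i/ (between /x/ and /ʃ/): rule 4 targets it, but not before a nasal consonant → unchanged [i].
Rule 2 applies to /ʃ/ (between /i/ and /i/: between two vowels) → [ʒ].
/i/ (between /ʃ/ and /ʃ/): rule 4 targets it, but not before a nasal consonant → unchanged [i].
/ʃ/ — between /i/ and /o/, between two vowels — surfaces as [ʒ] (rule 2).
/o/ (word-final) fails the environment for rule 4, so it stays [o].

[xiʒiʒo]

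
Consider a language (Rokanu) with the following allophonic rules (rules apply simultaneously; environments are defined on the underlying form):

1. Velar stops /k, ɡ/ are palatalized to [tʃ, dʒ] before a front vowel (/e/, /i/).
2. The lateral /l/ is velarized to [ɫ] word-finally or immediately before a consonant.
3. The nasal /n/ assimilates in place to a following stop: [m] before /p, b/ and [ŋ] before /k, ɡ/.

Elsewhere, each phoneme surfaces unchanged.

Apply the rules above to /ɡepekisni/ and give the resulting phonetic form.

Rule 1 applies to /ɡ/ (word-initial: before a front vowel) → [dʒ].
/k/ (between /e/ and /i/): before a front vowel, so rule 1 applies → [tʃ].
/n/ (between /s/ and /i/) fails the environment for rule 3, so it stays [n].

[dʒepetʃisni]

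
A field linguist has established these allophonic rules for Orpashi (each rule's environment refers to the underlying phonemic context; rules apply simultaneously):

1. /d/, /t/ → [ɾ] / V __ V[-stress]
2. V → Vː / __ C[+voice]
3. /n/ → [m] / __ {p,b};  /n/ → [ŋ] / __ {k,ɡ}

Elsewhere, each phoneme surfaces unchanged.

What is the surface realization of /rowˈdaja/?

/r/ — not in any rule's target class → [r].
Rule 2 applies to /o/ (between /r/ and /w/: before a voiced consonant) → [oː].
/w/ — not in any rule's target class → [w].
/d/ (between /w/ and /a/) fails the environment for rule 1, so it stays [d].
/a/ — between /d/ and /j/, before a voiced consonant — surfaces as [aː] (rule 2).
/j/ (between /a/ and /a/) is unaffected → [j].
/a/ — word-final; rule 2 does not apply here → [a].

[roːwˈdaːja]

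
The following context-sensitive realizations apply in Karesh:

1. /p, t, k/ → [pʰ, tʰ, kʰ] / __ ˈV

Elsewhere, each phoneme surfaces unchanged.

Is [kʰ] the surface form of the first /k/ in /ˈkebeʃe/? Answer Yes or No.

Rule 1 applies to /k/ (word-initial: immediately before a stressed vowel) → [kʰ].
The actual realization is [kʰ], which matches [kʰ].

Yes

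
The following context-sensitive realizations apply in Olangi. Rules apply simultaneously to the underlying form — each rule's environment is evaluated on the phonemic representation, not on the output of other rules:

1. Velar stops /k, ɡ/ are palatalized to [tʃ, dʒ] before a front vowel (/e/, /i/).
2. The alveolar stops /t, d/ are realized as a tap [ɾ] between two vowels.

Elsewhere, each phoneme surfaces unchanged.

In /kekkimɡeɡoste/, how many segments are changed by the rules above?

Segments that undergo a rule: /k/ → [tʃ] (rule 1); /k/ → [tʃ] (rule 1); /ɡ/ → [dʒ] (rule 1).
All other segments surface unchanged.

3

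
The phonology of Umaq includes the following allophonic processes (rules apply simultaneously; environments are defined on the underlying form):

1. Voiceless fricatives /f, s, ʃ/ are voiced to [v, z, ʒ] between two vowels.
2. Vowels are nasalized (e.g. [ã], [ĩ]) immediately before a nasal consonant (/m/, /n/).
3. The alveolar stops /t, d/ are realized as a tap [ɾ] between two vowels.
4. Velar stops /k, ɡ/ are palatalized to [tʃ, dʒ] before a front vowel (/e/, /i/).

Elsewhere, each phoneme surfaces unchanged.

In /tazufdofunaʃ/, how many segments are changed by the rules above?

2

Segments that undergo a rule: /f/ → [v] (rule 1); /u/ → [ũ] (rule 2).
All other segments surface unchanged.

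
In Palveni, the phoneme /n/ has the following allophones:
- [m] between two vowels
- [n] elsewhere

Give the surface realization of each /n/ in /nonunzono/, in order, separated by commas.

[n], [m], [n], [m]

Occurrence 1 (position 1): no conditioning environment matches → elsewhere allophone [n].
Occurrence 2 (position 3): between two vowels → [m].
Occurrence 3 (position 5): no conditioning environment matches → elsewhere allophone [n].
Occurrence 4 (position 8): between two vowels → [m].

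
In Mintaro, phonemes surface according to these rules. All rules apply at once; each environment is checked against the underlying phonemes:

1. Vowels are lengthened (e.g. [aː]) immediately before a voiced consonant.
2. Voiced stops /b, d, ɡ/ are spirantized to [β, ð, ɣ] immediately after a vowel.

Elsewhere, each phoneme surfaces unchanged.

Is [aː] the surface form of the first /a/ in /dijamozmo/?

Yes

/a/ — between /j/ and /m/, before a voiced consonant — surfaces as [aː] (rule 1).
The actual realization is [aː], which matches [aː].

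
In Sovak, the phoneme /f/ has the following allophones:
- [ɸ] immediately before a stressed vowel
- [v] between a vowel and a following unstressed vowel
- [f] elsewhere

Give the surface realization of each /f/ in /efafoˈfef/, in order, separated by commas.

Occurrence 1 (position 2): between a vowel and a following unstressed vowel → [v].
Occurrence 2 (position 4): between a vowel and a following unstressed vowel → [v].
Occurrence 3 (position 6): immediately before a stressed vowel → [ɸ].
Occurrence 4 (position 8): no conditioning environment matches → elsewhere allophone [f].

[v], [v], [ɸ], [f]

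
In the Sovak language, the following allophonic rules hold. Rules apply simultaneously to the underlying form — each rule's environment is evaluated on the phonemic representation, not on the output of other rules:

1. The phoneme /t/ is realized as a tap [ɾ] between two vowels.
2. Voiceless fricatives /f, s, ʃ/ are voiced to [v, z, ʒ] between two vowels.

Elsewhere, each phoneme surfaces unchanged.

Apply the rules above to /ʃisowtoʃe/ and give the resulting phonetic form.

[ʃizowtoʒe]

/ʃ/ (word-initial) is in the target of rule 2 but the environment (between two vowels) is not met → [ʃ].
/s/ — between /i/ and /o/, between two vowels — surfaces as [z] (rule 2).
/t/ (between /w/ and /o/) fails the environment for rule 1, so it stays [t].
/ʃ/ meets the environment for rule 2 (between two vowels) → [ʒ].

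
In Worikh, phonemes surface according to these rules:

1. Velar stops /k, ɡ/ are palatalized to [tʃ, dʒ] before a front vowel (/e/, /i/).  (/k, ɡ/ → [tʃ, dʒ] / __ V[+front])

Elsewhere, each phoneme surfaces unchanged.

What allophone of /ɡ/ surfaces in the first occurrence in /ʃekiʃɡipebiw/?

/ɡ/ (between /ʃ/ and /i/): before a front vowel, so rule 1 applies → [dʒ].

[dʒ]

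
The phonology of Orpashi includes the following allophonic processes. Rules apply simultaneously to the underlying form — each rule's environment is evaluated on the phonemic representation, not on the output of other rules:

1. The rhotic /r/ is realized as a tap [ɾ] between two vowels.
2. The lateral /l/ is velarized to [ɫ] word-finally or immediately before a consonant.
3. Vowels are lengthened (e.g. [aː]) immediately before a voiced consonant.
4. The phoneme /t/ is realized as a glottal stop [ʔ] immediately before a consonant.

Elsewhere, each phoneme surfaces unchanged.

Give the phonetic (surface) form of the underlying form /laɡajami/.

[laːɡaːjaːmi]

/l/ — word-initial; rule 2 does not apply here → [l].
/a/ (between /l/ and /ɡ/) occurs before a voiced consonant → [aː] by rule 3.
Rule 3 applies to /a/ (between /ɡ/ and /j/: before a voiced consonant) → [aː].
/a/ (between /j/ and /m/) occurs before a voiced consonant → [aː] by rule 3.
/i/ — word-final; rule 3 does not apply here → [i].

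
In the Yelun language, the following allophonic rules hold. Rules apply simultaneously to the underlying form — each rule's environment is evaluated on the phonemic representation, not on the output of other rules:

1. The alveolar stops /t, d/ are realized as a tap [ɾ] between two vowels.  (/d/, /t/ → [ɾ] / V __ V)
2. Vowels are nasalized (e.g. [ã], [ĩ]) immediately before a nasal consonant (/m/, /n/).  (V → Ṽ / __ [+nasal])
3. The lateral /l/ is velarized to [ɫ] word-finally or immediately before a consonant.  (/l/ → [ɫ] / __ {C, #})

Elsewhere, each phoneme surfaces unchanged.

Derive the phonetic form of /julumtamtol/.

/j/ (word-initial) is unaffected → [j].
/u/ — between /j/ and /l/; rule 2 does not apply here → [u].
/l/ — between /u/ and /u/; rule 3 does not apply here → [l].
/u/ — between /l/ and /m/, before a nasal consonant — surfaces as [ũ] (rule 2).
/m/ (between /u/ and /t/): no rule targets it → [m].
/t/ (between /m/ and /a/) fails the environment for rule 1, so it stays [t].
/a/ (between /t/ and /m/) occurs before a nasal consonant → [ã] by rule 2.
/m/ (between /a/ and /t/): no rule targets it → [m].
/t/ (between /m/ and /o/) is in the target of rule 1 but the environment (between two vowels) is not met → [t].
/o/ (between /t/ and /l/) fails the environment for rule 2, so it stays [o].
/l/ (word-final): word-finally or immediately before a consonant, so rule 3 applies → [ɫ].

[julũmtãmtoɫ]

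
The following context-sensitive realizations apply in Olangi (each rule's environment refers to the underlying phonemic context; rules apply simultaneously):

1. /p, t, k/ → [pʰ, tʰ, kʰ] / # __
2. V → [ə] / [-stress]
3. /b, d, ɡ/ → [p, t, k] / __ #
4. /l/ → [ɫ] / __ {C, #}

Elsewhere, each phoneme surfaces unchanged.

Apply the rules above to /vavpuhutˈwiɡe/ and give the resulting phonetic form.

/v/ — not in any rule's target class → [v].
/a/ (between /v/ and /v/): in an unstressed syllable, so rule 2 applies → [ə].
/v/ (between /a/ and /p/): no rule targets it → [v].
/p/ — between /v/ and /u/; rule 1 does not apply here → [p].
/u/ — between /p/ and /h/, in an unstressed syllable — surfaces as [ə] (rule 2).
/h/ — not in any rule's target class → [h].
/u/ (between /h/ and /t/) occurs in an unstressed syllable → [ə] by rule 2.
/t/ (between /u/ and /w/) is in the target of rule 1 but the environment (word-initially) is not met → [t].
/w/ (between /t/ and /i/): no rule targets it → [w].
/i/ (between /w/ and /ɡ/) fails the environment for rule 2, so it stays [i].
/ɡ/ (between /i/ and /e/) fails the environment for rule 3, so it stays [ɡ].
/e/ (word-final): in an unstressed syllable, so rule 2 applies → [ə].

[vəvpəhətˈwiɡə]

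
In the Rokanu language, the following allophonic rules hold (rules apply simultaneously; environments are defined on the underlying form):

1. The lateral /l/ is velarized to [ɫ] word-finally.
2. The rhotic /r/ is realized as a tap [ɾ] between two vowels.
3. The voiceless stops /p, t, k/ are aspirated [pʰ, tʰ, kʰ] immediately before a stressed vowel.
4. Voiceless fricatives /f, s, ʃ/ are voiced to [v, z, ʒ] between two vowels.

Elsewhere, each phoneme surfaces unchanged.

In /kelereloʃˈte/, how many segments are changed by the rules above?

Segments that undergo a rule: /r/ → [ɾ] (rule 2); /t/ → [tʰ] (rule 3).
All other segments surface unchanged.

2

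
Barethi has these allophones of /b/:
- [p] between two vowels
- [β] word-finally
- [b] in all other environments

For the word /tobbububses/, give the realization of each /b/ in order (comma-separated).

Occurrence 1 (position 3): no conditioning environment matches → elsewhere allophone [b].
Occurrence 2 (position 4): no conditioning environment matches → elsewhere allophone [b].
Occurrence 3 (position 6): between two vowels → [p].
Occurrence 4 (position 8): no conditioning environment matches → elsewhere allophone [b].

[b], [b], [p], [b]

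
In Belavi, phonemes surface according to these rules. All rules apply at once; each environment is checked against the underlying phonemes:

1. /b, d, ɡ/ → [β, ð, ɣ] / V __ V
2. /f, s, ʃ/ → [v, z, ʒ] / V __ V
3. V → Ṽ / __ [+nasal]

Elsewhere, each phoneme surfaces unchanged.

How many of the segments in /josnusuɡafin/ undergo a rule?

Segments that undergo a rule: /s/ → [z] (rule 2); /ɡ/ → [ɣ] (rule 1); /f/ → [v] (rule 2); /i/ → [ĩ] (rule 3).
All other segments surface unchanged.

4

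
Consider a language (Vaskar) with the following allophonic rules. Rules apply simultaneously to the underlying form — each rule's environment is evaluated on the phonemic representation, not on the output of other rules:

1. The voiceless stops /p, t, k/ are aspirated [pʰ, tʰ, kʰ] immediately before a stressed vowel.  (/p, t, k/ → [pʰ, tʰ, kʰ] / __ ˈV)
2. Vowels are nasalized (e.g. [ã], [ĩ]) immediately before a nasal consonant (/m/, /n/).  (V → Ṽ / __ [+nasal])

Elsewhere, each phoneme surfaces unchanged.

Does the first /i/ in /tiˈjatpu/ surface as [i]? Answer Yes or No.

/i/ (between /t/ and /j/): rule 2 targets it, but not before a nasal consonant → unchanged [i].
The actual realization is [i], which matches [i].

Yes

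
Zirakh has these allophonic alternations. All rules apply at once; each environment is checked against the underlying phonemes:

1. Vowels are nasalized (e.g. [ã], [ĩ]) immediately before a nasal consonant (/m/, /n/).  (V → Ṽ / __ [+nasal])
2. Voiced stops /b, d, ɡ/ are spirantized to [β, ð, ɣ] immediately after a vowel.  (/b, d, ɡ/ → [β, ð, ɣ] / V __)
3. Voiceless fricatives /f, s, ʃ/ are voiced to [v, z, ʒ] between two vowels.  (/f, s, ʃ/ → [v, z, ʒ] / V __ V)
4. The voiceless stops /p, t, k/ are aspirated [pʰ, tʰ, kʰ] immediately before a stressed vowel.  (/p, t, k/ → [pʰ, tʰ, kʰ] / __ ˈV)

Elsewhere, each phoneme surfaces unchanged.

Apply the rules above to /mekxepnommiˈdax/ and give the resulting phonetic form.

[mekxepnõmmiˈðax]

/m/ — not in any rule's target class → [m].
/e/ (between /m/ and /k/) fails the environment for rule 1, so it stays [e].
/k/ (between /e/ and /x/) fails the environment for rule 4, so it stays [k].
/x/ (between /k/ and /e/): no rule targets it → [x].
/e/ (between /x/ and /p/): rule 1 targets it, but not before a nasal consonant → unchanged [e].
/p/ (between /e/ and /n/) fails the environment for rule 4, so it stays [p].
/n/ (between /p/ and /o/): no rule targets it → [n].
/o/ — between /n/ and /m/, before a nasal consonant — surfaces as [õ] (rule 1).
/m/ (between /o/ and /m/): no rule targets it → [m].
/m/ — not in any rule's target class → [m].
/i/ (between /m/ and /d/): rule 1 targets it, but not before a nasal consonant → unchanged [i].
/d/ meets the environment for rule 2 (immediately after a vowel) → [ð].
/a/ (between /d/ and /x/) fails the environment for rule 1, so it stays [a].
/x/ (word-final): no rule targets it → [x].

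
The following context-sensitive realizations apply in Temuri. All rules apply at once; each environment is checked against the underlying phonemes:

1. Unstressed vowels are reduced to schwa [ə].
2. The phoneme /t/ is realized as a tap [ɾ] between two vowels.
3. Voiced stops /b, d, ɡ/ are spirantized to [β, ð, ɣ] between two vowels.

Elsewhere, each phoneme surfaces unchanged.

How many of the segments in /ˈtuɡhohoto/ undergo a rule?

4

Segments that undergo a rule: /o/ → [ə] (rule 1); /o/ → [ə] (rule 1); /t/ → [ɾ] (rule 2); /o/ → [ə] (rule 1).
All other segments surface unchanged.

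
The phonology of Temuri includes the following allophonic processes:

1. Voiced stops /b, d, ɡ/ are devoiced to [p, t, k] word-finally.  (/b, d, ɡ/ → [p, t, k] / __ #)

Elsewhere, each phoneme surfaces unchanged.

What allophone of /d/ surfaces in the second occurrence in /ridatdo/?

[d]

/d/ (between /t/ and /o/): rule 1 targets it, but not word-finally → unchanged [d].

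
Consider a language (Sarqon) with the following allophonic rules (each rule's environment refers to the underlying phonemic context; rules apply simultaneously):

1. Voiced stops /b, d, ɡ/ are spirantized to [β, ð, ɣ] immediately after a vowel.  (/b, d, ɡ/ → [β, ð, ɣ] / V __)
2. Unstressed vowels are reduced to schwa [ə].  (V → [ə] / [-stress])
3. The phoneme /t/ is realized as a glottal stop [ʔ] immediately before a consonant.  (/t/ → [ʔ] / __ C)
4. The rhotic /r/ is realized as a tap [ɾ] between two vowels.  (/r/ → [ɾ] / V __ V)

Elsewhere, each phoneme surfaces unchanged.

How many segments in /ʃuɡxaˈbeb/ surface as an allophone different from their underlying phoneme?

Segments that undergo a rule: /u/ → [ə] (rule 2); /ɡ/ → [ɣ] (rule 1); /a/ → [ə] (rule 2); /b/ → [β] (rule 1); /b/ → [β] (rule 1).
All other segments surface unchanged.

5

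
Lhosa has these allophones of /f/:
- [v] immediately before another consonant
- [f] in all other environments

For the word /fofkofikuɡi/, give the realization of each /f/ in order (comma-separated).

Occurrence 1 (position 1): no conditioning environment matches → elsewhere allophone [f].
Occurrence 2 (position 3): immediately before another consonant → [v].
Occurrence 3 (position 6): no conditioning environment matches → elsewhere allophone [f].

[f], [v], [f]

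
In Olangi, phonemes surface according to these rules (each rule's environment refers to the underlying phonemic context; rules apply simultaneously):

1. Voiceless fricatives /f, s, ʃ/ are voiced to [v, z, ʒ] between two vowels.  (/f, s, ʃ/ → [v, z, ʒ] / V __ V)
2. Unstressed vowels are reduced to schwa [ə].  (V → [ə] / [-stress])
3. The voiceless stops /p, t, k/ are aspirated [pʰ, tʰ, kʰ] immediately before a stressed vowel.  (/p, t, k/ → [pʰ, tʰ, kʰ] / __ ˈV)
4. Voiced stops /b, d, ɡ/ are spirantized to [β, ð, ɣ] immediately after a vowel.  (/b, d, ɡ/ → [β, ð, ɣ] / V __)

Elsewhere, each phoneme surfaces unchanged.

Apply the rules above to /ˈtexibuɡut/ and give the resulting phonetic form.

/t/ (word-initial) occurs immediately before a stressed vowel → [tʰ] by rule 3.
/e/ — between /t/ and /x/; rule 2 does not apply here → [e].
/x/ (between /e/ and /i/): no rule targets it → [x].
/i/ (between /x/ and /b/): in an unstressed syllable, so rule 2 applies → [ə].
/b/ — between /i/ and /u/, immediately after a vowel — surfaces as [β] (rule 4).
/u/ (between /b/ and /ɡ/): in an unstressed syllable, so rule 2 applies → [ə].
/ɡ/ meets the environment for rule 4 (immediately after a vowel) → [ɣ].
/u/ — between /ɡ/ and /t/, in an unstressed syllable — surfaces as [ə] (rule 2).
/t/ (word-final) fails the environment for rule 3, so it stays [t].

[ˈtʰexəβəɣət]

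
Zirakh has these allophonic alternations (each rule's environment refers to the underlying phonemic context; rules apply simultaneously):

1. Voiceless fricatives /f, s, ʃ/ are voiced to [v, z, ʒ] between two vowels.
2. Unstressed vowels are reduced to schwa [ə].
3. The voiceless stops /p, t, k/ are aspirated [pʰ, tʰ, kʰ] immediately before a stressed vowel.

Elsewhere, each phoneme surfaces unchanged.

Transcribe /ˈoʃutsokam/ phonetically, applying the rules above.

[ˈoʒətsəkəm]

/o/ (word-initial) fails the environment for rule 2, so it stays [o].
/ʃ/ (between /o/ and /u/): between two vowels, so rule 1 applies → [ʒ].
/u/ meets the environment for rule 2 (in an unstressed syllable) → [ə].
/t/ (between /u/ and /s/) fails the environment for rule 3, so it stays [t].
/s/ (between /t/ and /o/) fails the environment for rule 1, so it stays [s].
/o/ meets the environment for rule 2 (in an unstressed syllable) → [ə].
/k/ — between /o/ and /a/; rule 3 does not apply here → [k].
Rule 2 applies to /a/ (between /k/ and /m/: in an unstressed syllable) → [ə].
/m/ — not in any rule's target class → [m].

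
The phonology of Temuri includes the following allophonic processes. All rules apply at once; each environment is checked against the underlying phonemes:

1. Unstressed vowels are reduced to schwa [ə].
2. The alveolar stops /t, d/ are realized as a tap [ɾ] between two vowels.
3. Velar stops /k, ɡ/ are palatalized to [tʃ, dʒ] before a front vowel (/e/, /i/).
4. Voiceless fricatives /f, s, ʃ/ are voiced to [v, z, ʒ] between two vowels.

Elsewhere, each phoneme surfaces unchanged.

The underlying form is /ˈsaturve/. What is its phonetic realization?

/s/ (word-initial) is in the target of rule 4 but the environment (between two vowels) is not met → [s].
/a/ (between /s/ and /t/) fails the environment for rule 1, so it stays [a].
/t/ (between /a/ and /u/) occurs between two vowels → [ɾ] by rule 2.
/u/ meets the environment for rule 1 (in an unstressed syllable) → [ə].
/e/ meets the environment for rule 1 (in an unstressed syllable) → [ə].

[ˈsaɾərvə]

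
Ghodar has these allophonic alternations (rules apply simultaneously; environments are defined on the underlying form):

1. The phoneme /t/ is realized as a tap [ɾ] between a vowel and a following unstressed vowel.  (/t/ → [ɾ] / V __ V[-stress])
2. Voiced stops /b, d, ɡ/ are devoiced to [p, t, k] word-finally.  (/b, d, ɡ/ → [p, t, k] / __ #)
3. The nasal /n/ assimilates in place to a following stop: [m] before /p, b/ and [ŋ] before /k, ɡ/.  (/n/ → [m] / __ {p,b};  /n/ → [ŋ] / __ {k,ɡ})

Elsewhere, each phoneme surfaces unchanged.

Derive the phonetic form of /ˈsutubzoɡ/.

/t/ (between /u/ and /u/) occurs between a vowel and a following unstressed vowel → [ɾ] by rule 1.
/b/ (between /u/ and /z/) fails the environment for rule 2, so it stays [b].
/ɡ/ — word-final, word-finally — surfaces as [k] (rule 2).

[ˈsuɾubzok]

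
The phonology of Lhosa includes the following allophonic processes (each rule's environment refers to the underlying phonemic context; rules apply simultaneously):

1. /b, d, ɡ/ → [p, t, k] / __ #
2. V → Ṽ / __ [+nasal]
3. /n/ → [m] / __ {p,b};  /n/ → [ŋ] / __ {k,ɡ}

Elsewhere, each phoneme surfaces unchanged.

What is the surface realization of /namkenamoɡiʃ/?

[nãmkẽnãmoɡiʃ]

/n/ — word-initial; rule 3 does not apply here → [n].
/a/ (between /n/ and /m/): before a nasal consonant, so rule 2 applies → [ã].
/m/ (between /a/ and /k/) is unaffected → [m].
/k/ stays [k].
/e/ (between /k/ and /n/): before a nasal consonant, so rule 2 applies → [ẽ].
/n/ (between /e/ and /a/) fails the environment for rule 3, so it stays [n].
/a/ meets the environment for rule 2 (before a nasal consonant) → [ã].
/m/ stays [m].
/o/ (between /m/ and /ɡ/) fails the environment for rule 2, so it stays [o].
/ɡ/ — between /o/ and /i/; rule 1 does not apply here → [ɡ].
/i/ (between /ɡ/ and /ʃ/) is in the target of rule 2 but the environment (before a nasal consonant) is not met → [i].
/ʃ/ (word-final): no rule targets it → [ʃ].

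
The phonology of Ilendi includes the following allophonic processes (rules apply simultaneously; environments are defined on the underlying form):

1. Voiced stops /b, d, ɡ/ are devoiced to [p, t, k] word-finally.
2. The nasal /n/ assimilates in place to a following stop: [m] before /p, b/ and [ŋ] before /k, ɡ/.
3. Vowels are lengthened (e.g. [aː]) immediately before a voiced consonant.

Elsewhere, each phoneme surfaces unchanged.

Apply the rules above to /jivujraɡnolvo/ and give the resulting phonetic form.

[jiːvuːjraːɡnoːlvo]

/j/ stays [j].
/i/ (between /j/ and /v/): before a voiced consonant, so rule 3 applies → [iː].
/v/ stays [v].
/u/ (between /v/ and /j/): before a voiced consonant, so rule 3 applies → [uː].
/j/ — not in any rule's target class → [j].
/r/ (between /j/ and /a/) is unaffected → [r].
Rule 3 applies to /a/ (between /r/ and /ɡ/: before a voiced consonant) → [aː].
/ɡ/ (between /a/ and /n/): rule 1 targets it, but not word-finally → unchanged [ɡ].
/n/ (between /ɡ/ and /o/) is in the target of rule 2 but the environment (before a labial or velar stop) is not met → [n].
Rule 3 applies to /o/ (between /n/ and /l/: before a voiced consonant) → [oː].
/l/ (between /o/ and /v/): no rule targets it → [l].
/v/ stays [v].
/o/ (word-final): rule 3 targets it, but not before a voiced consonant → unchanged [o].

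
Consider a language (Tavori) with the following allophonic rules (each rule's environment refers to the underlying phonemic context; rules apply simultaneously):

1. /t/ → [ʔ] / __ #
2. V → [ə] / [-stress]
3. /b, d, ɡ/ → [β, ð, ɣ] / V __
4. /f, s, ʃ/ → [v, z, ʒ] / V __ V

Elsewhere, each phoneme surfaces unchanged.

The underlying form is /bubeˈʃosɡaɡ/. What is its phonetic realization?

[bəβəˈʒosɡəɣ]

/b/ (word-initial) is in the target of rule 3 but the environment (immediately after a vowel) is not met → [b].
/u/ (between /b/ and /b/): in an unstressed syllable, so rule 2 applies → [ə].
/b/ (between /u/ and /e/): immediately after a vowel, so rule 3 applies → [β].
/e/ meets the environment for rule 2 (in an unstressed syllable) → [ə].
Rule 4 applies to /ʃ/ (between /e/ and /o/: between two vowels) → [ʒ].
/o/ (between /ʃ/ and /s/) fails the environment for rule 2, so it stays [o].
/s/ — between /o/ and /ɡ/; rule 4 does not apply here → [s].
/ɡ/ (between /s/ and /a/) is in the target of rule 3 but the environment (immediately after a vowel) is not met → [ɡ].
/a/ (between /ɡ/ and /ɡ/): in an unstressed syllable, so rule 2 applies → [ə].
/ɡ/ (word-final) occurs immediately after a vowel → [ɣ] by rule 3.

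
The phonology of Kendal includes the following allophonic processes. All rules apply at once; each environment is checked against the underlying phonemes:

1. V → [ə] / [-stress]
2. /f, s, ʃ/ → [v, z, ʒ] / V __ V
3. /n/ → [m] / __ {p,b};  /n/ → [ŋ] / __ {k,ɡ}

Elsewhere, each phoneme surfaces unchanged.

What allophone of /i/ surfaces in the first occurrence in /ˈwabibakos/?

/i/ (between /b/ and /b/) occurs in an unstressed syllable → [ə] by rule 1.

[ə]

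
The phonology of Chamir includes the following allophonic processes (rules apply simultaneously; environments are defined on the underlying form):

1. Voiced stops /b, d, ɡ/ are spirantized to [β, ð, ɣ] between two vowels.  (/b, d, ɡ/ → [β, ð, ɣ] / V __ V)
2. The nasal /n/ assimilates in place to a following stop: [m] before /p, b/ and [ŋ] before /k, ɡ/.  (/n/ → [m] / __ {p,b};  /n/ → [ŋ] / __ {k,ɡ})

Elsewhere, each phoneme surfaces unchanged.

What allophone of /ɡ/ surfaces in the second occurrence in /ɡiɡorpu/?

[ɣ]

/ɡ/ — between /i/ and /o/, between two vowels — surfaces as [ɣ] (rule 1).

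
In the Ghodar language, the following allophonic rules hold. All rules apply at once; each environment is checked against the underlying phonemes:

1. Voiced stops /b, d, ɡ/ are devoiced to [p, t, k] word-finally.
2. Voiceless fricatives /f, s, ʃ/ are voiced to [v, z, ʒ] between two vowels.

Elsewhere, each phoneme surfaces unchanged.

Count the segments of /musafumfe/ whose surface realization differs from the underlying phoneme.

2

Segments that undergo a rule: /s/ → [z] (rule 2); /f/ → [v] (rule 2).
All other segments surface unchanged.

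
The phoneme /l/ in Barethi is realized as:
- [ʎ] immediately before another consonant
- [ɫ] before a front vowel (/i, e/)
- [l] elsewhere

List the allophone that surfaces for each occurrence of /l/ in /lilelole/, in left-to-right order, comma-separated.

Occurrence 1 (position 1): before a front vowel (/i, e/) → [ɫ].
Occurrence 2 (position 3): before a front vowel (/i, e/) → [ɫ].
Occurrence 3 (position 5): no conditioning environment matches → elsewhere allophone [l].
Occurrence 4 (position 7): before a front vowel (/i, e/) → [ɫ].

[ɫ], [ɫ], [l], [ɫ]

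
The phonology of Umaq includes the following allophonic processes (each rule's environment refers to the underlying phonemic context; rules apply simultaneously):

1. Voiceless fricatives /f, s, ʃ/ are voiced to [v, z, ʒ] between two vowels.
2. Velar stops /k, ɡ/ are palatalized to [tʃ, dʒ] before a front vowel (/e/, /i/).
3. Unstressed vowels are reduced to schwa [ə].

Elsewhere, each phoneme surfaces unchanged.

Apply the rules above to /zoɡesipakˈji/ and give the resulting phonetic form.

[zədʒəzəpəkˈji]

/z/ (word-initial) is unaffected → [z].
/o/ (between /z/ and /ɡ/): in an unstressed syllable, so rule 3 applies → [ə].
/ɡ/ (between /o/ and /e/): before a front vowel, so rule 2 applies → [dʒ].
/e/ meets the environment for rule 3 (in an unstressed syllable) → [ə].
/s/ (between /e/ and /i/): between two vowels, so rule 1 applies → [z].
Rule 3 applies to /i/ (between /s/ and /p/: in an unstressed syllable) → [ə].
/p/ stays [p].
/a/ meets the environment for rule 3 (in an unstressed syllable) → [ə].
/k/ — between /a/ and /j/; rule 2 does not apply here → [k].
/j/ (between /k/ and /i/): no rule targets it → [j].
/i/ (word-final) fails the environment for rule 3, so it stays [i].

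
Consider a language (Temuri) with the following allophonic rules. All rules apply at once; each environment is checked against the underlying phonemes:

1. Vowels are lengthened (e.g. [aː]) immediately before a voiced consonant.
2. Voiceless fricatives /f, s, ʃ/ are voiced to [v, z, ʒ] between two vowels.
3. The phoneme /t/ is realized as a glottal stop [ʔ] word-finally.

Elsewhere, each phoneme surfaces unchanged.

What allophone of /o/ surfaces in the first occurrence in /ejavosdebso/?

/o/ (between /v/ and /s/) fails the environment for rule 1, so it stays [o].

[o]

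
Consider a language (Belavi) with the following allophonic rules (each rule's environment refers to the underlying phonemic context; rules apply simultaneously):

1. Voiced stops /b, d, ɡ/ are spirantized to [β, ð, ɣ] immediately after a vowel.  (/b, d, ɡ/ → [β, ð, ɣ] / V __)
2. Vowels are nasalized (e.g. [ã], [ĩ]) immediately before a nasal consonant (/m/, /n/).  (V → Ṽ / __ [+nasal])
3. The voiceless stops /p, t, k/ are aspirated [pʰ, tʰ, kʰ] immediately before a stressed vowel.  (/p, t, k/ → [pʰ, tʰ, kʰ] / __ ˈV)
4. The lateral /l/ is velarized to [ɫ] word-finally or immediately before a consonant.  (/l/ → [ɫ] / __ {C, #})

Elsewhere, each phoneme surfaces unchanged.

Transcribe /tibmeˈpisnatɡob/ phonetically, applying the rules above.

[tiβmeˈpʰisnatɡoβ]

/t/ (word-initial): rule 3 targets it, but not immediately before a stressed vowel → unchanged [t].
/i/ (between /t/ and /b/): rule 2 targets it, but not before a nasal consonant → unchanged [i].
/b/ (between /i/ and /m/) occurs immediately after a vowel → [β] by rule 1.
/m/ (between /b/ and /e/): no rule targets it → [m].
/e/ — between /m/ and /p/; rule 2 does not apply here → [e].
/p/ — between /e/ and /i/, immediately before a stressed vowel — surfaces as [pʰ] (rule 3).
/i/ (between /p/ and /s/): rule 2 targets it, but not before a nasal consonant → unchanged [i].
/s/ (between /i/ and /n/): no rule targets it → [s].
/n/ — not in any rule's target class → [n].
/a/ (between /n/ and /t/) is in the target of rule 2 but the environment (before a nasal consonant) is not met → [a].
/t/ (between /a/ and /ɡ/): rule 3 targets it, but not immediately before a stressed vowel → unchanged [t].
/ɡ/ (between /t/ and /o/) is in the target of rule 1 but the environment (immediately after a vowel) is not met → [ɡ].
/o/ (between /ɡ/ and /b/): rule 2 targets it, but not before a nasal consonant → unchanged [o].
/b/ meets the environment for rule 1 (immediately after a vowel) → [β].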